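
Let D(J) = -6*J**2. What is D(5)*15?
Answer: -2250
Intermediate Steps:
D(5)*15 = -6*5**2*15 = -6*25*15 = -150*15 = -2250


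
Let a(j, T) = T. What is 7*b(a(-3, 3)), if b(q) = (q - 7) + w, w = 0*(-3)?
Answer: -28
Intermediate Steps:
w = 0
b(q) = -7 + q (b(q) = (q - 7) + 0 = (-7 + q) + 0 = -7 + q)
7*b(a(-3, 3)) = 7*(-7 + 3) = 7*(-4) = -28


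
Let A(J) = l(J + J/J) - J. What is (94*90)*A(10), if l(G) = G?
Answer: 8460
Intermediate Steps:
A(J) = 1 (A(J) = (J + J/J) - J = (J + 1) - J = (1 + J) - J = 1)
(94*90)*A(10) = (94*90)*1 = 8460*1 = 8460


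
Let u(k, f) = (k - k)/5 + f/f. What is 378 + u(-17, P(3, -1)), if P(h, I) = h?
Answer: 379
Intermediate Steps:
u(k, f) = 1 (u(k, f) = 0*(⅕) + 1 = 0 + 1 = 1)
378 + u(-17, P(3, -1)) = 378 + 1 = 379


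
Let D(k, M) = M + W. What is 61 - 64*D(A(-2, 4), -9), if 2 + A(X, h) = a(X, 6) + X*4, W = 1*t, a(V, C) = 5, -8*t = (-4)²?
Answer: 765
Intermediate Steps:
t = -2 (t = -⅛*(-4)² = -⅛*16 = -2)
W = -2 (W = 1*(-2) = -2)
A(X, h) = 3 + 4*X (A(X, h) = -2 + (5 + X*4) = -2 + (5 + 4*X) = 3 + 4*X)
D(k, M) = -2 + M (D(k, M) = M - 2 = -2 + M)
61 - 64*D(A(-2, 4), -9) = 61 - 64*(-2 - 9) = 61 - 64*(-11) = 61 + 704 = 765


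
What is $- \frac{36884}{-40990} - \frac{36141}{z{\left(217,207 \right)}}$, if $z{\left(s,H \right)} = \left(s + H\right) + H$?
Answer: $- \frac{729072893}{12932345} \approx -56.376$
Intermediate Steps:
$z{\left(s,H \right)} = s + 2 H$ ($z{\left(s,H \right)} = \left(H + s\right) + H = s + 2 H$)
$- \frac{36884}{-40990} - \frac{36141}{z{\left(217,207 \right)}} = - \frac{36884}{-40990} - \frac{36141}{217 + 2 \cdot 207} = \left(-36884\right) \left(- \frac{1}{40990}\right) - \frac{36141}{217 + 414} = \frac{18442}{20495} - \frac{36141}{631} = - \frac{729072893}{12932345}$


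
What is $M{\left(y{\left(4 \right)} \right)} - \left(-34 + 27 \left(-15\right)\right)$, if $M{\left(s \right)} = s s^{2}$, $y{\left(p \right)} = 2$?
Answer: $447$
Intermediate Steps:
$M{\left(s \right)} = s^{3}$
$M{\left(y{\left(4 \right)} \right)} - \left(-34 + 27 \left(-15\right)\right) = 2^{3} - \left(-34 + 27 \left(-15\right)\right) = 8 - \left(-34 - 405\right) = 8 - -439 = 8 + 439 = 447$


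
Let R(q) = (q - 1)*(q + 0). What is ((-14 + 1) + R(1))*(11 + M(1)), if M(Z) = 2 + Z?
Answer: -182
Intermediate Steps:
R(q) = q*(-1 + q) (R(q) = (-1 + q)*q = q*(-1 + q))
((-14 + 1) + R(1))*(11 + M(1)) = ((-14 + 1) + 1*(-1 + 1))*(11 + (2 + 1)) = (-13 + 1*0)*(11 + 3) = (-13 + 0)*14 = -13*14 = -182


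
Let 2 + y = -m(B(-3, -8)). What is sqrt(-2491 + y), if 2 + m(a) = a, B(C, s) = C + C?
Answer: I*sqrt(2485) ≈ 49.85*I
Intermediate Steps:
B(C, s) = 2*C
m(a) = -2 + a
y = 6 (y = -2 - (-2 + 2*(-3)) = -2 - (-2 - 6) = -2 - 1*(-8) = -2 + 8 = 6)
sqrt(-2491 + y) = sqrt(-2491 + 6) = sqrt(-2485) = I*sqrt(2485)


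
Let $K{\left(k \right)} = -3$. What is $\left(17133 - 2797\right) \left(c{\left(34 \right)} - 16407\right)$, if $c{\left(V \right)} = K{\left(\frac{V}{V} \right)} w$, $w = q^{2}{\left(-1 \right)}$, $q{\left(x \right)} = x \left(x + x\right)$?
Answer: $-235382784$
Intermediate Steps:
$q{\left(x \right)} = 2 x^{2}$ ($q{\left(x \right)} = x 2 x = 2 x^{2}$)
$w = 4$ ($w = \left(2 \left(-1\right)^{2}\right)^{2} = \left(2 \cdot 1\right)^{2} = 2^{2} = 4$)
$c{\left(V \right)} = -12$ ($c{\left(V \right)} = \left(-3\right) 4 = -12$)
$\left(17133 - 2797\right) \left(c{\left(34 \right)} - 16407\right) = \left(17133 - 2797\right) \left(-12 - 16407\right) = 14336 \left(-16419\right) = -235382784$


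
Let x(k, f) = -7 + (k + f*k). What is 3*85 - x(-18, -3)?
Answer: 226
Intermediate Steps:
x(k, f) = -7 + k + f*k
3*85 - x(-18, -3) = 3*85 - (-7 - 18 - 3*(-18)) = 255 - (-7 - 18 + 54) = 255 - 1*29 = 255 - 29 = 226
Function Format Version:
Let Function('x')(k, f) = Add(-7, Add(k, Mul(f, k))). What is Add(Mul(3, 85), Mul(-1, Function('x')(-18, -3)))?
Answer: 226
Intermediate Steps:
Function('x')(k, f) = Add(-7, k, Mul(f, k))
Add(Mul(3, 85), Mul(-1, Function('x')(-18, -3))) = Add(Mul(3, 85), Mul(-1, Add(-7, -18, Mul(-3, -18)))) = Add(255, Mul(-1, Add(-7, -18, 54))) = Add(255, Mul(-1, 29)) = Add(255, -29) = 226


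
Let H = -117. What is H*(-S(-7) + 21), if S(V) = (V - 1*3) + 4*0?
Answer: -3627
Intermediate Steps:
S(V) = -3 + V (S(V) = (V - 3) + 0 = (-3 + V) + 0 = -3 + V)
H*(-S(-7) + 21) = -117*(-(-3 - 7) + 21) = -117*(-1*(-10) + 21) = -117*(10 + 21) = -117*31 = -3627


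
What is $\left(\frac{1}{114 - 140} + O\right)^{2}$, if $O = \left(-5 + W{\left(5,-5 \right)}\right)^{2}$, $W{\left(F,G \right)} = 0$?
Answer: $\frac{421201}{676} \approx 623.08$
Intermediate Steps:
$O = 25$ ($O = \left(-5 + 0\right)^{2} = \left(-5\right)^{2} = 25$)
$\left(\frac{1}{114 - 140} + O\right)^{2} = \left(\frac{1}{114 - 140} + 25\right)^{2} = \left(\frac{1}{-26} + 25\right)^{2} = \left(- \frac{1}{26} + 25\right)^{2} = \left(\frac{649}{26}\right)^{2} = \frac{421201}{676}$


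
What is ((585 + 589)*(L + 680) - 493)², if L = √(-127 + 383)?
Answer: 666853525321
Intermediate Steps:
L = 16 (L = √256 = 16)
((585 + 589)*(L + 680) - 493)² = ((585 + 589)*(16 + 680) - 493)² = (1174*696 - 493)² = (817104 - 493)² = 816611² = 666853525321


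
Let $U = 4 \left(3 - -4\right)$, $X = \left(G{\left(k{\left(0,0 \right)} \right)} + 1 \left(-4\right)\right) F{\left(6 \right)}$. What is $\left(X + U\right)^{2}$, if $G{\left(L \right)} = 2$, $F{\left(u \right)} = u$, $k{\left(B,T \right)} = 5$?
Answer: $256$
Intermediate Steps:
$X = -12$ ($X = \left(2 + 1 \left(-4\right)\right) 6 = \left(2 - 4\right) 6 = \left(-2\right) 6 = -12$)
$U = 28$ ($U = 4 \left(3 + 4\right) = 4 \cdot 7 = 28$)
$\left(X + U\right)^{2} = \left(-12 + 28\right)^{2} = 16^{2} = 256$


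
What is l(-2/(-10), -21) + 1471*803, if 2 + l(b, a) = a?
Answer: 1181190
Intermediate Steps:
l(b, a) = -2 + a
l(-2/(-10), -21) + 1471*803 = (-2 - 21) + 1471*803 = -23 + 1181213 = 1181190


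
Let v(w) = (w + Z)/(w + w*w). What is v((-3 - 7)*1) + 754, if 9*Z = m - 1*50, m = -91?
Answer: 203503/270 ≈ 753.71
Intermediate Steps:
Z = -47/3 (Z = (-91 - 1*50)/9 = (-91 - 50)/9 = (⅑)*(-141) = -47/3 ≈ -15.667)
v(w) = (-47/3 + w)/(w + w²) (v(w) = (w - 47/3)/(w + w*w) = (-47/3 + w)/(w + w²))
v((-3 - 7)*1) + 754 = (-47/3 + (-3 - 7)*1)/((((-3 - 7)*1))*(1 + (-3 - 7)*1)) + 754 = (-47/3 - 10*1)/(((-10*1))*(1 - 10*1)) + 754 = (-47/3 - 10)/((-10)*(1 - 10)) + 754 = -⅒*(-77/3)/(-9) + 754 = -⅒*(-⅑)*(-77/3) + 754 = -77/270 + 754 = 203503/270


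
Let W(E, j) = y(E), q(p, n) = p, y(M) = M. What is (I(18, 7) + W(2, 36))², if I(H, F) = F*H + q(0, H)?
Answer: 16384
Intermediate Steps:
W(E, j) = E
I(H, F) = F*H (I(H, F) = F*H + 0 = F*H)
(I(18, 7) + W(2, 36))² = (7*18 + 2)² = (126 + 2)² = 128² = 16384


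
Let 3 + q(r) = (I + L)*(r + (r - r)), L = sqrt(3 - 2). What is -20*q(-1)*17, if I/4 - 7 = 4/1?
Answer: 16320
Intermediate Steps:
I = 44 (I = 28 + 4*(4/1) = 28 + 4*(4*1) = 28 + 4*4 = 28 + 16 = 44)
L = 1 (L = sqrt(1) = 1)
q(r) = -3 + 45*r (q(r) = -3 + (44 + 1)*(r + (r - r)) = -3 + 45*(r + 0) = -3 + 45*r)
-20*q(-1)*17 = -20*(-3 + 45*(-1))*17 = -20*(-3 - 45)*17 = -20*(-48)*17 = 960*17 = 16320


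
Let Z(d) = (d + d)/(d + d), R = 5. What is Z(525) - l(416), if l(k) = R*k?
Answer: -2079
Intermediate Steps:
Z(d) = 1 (Z(d) = (2*d)/((2*d)) = (2*d)*(1/(2*d)) = 1)
l(k) = 5*k
Z(525) - l(416) = 1 - 5*416 = 1 - 1*2080 = 1 - 2080 = -2079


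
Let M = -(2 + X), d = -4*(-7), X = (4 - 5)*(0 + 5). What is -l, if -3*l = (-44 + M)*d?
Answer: -1148/3 ≈ -382.67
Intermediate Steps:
X = -5 (X = -1*5 = -5)
d = 28
M = 3 (M = -(2 - 5) = -1*(-3) = 3)
l = 1148/3 (l = -(-44 + 3)*28/3 = -(-41)*28/3 = -1/3*(-1148) = 1148/3 ≈ 382.67)
-l = -1*1148/3 = -1148/3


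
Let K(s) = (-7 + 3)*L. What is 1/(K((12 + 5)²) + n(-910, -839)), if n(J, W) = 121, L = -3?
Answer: 1/133 ≈ 0.0075188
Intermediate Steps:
K(s) = 12 (K(s) = (-7 + 3)*(-3) = -4*(-3) = 12)
1/(K((12 + 5)²) + n(-910, -839)) = 1/(12 + 121) = 1/133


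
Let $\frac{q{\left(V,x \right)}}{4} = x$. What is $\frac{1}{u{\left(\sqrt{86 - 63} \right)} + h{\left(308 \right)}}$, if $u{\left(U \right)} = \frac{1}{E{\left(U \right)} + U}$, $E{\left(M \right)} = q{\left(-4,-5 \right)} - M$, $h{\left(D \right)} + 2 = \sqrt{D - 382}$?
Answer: $- \frac{820}{31281} - \frac{400 i \sqrt{74}}{31281} \approx -0.026214 - 0.11 i$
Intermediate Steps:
$h{\left(D \right)} = -2 + \sqrt{-382 + D}$ ($h{\left(D \right)} = -2 + \sqrt{D - 382} = -2 + \sqrt{-382 + D}$)
$q{\left(V,x \right)} = 4 x$
$E{\left(M \right)} = -20 - M$ ($E{\left(M \right)} = 4 \left(-5\right) - M = -20 - M$)
$u{\left(U \right)} = - \frac{1}{20}$ ($u{\left(U \right)} = \frac{1}{\left(-20 - U\right) + U} = \frac{1}{-20} = - \frac{1}{20}$)
$\frac{1}{u{\left(\sqrt{86 - 63} \right)} + h{\left(308 \right)}} = \frac{1}{- \frac{1}{20} - \left(2 - \sqrt{-382 + 308}\right)} = \frac{1}{- \frac{1}{20} - \left(2 - \sqrt{-74}\right)} = \frac{1}{- \frac{1}{20} - \left(2 - i \sqrt{74}\right)} = \frac{1}{- \frac{41}{20} + i \sqrt{74}}$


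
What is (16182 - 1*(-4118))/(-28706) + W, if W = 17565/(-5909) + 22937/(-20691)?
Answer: -442248310426/92360134053 ≈ -4.7883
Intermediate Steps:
W = -26261692/6434901 (W = 17565*(-1/5909) + 22937*(-1/20691) = -17565/5909 - 22937/20691 = -26261692/6434901 ≈ -4.0811)
(16182 - 1*(-4118))/(-28706) + W = (16182 - 1*(-4118))/(-28706) - 26261692/6434901 = (16182 + 4118)*(-1/28706) - 26261692/6434901 = 20300*(-1/28706) - 26261692/6434901 = -10150/14353 - 26261692/6434901 = -442248310426/92360134053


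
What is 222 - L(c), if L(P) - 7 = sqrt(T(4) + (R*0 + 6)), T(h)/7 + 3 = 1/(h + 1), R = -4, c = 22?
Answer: 215 - 2*I*sqrt(85)/5 ≈ 215.0 - 3.6878*I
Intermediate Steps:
T(h) = -21 + 7/(1 + h) (T(h) = -21 + 7/(h + 1) = -21 + 7/(1 + h))
L(P) = 7 + 2*I*sqrt(85)/5 (L(P) = 7 + sqrt(7*(-2 - 3*4)/(1 + 4) + (-4*0 + 6)) = 7 + sqrt(7*(-2 - 12)/5 + (0 + 6)) = 7 + sqrt(7*(1/5)*(-14) + 6) = 7 + sqrt(-98/5 + 6) = 7 + sqrt(-68/5) = 7 + 2*I*sqrt(85)/5)
222 - L(c) = 222 - (7 + 2*I*sqrt(85)/5) = 222 + (-7 - 2*I*sqrt(85)/5) = 215 - 2*I*sqrt(85)/5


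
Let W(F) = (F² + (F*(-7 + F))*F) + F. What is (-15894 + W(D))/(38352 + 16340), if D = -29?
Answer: -22679/27346 ≈ -0.82934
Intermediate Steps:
W(F) = F + F² + F²*(-7 + F) (W(F) = (F² + F²*(-7 + F)) + F = F + F² + F²*(-7 + F))
(-15894 + W(D))/(38352 + 16340) = (-15894 - 29*(1 + (-29)² - 6*(-29)))/(38352 + 16340) = (-15894 - 29*(1 + 841 + 174))/54692 = (-15894 - 29*1016)*(1/54692) = (-15894 - 29464)*(1/54692) = -45358*1/54692 = -22679/27346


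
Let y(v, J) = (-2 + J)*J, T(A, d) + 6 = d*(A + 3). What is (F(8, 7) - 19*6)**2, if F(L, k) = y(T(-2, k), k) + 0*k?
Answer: 6241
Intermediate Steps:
T(A, d) = -6 + d*(3 + A) (T(A, d) = -6 + d*(A + 3) = -6 + d*(3 + A))
y(v, J) = J*(-2 + J)
F(L, k) = k*(-2 + k) (F(L, k) = k*(-2 + k) + 0*k = k*(-2 + k) + 0 = k*(-2 + k))
(F(8, 7) - 19*6)**2 = (7*(-2 + 7) - 19*6)**2 = (7*5 - 114)**2 = (35 - 114)**2 = (-79)**2 = 6241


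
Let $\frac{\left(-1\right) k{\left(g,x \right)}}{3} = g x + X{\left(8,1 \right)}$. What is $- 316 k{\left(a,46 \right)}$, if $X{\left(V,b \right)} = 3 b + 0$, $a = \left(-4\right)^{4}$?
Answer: $11166492$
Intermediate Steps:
$a = 256$
$X{\left(V,b \right)} = 3 b$
$k{\left(g,x \right)} = -9 - 3 g x$ ($k{\left(g,x \right)} = - 3 \left(g x + 3 \cdot 1\right) = - 3 \left(g x + 3\right) = - 3 \left(3 + g x\right) = -9 - 3 g x$)
$- 316 k{\left(a,46 \right)} = - 316 \left(-9 - 768 \cdot 46\right) = - 316 \left(-9 - 35328\right) = \left(-316\right) \left(-35337\right) = 11166492$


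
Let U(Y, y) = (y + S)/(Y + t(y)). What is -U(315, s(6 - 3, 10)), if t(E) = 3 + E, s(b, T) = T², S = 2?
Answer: -51/209 ≈ -0.24402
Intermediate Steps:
U(Y, y) = (2 + y)/(3 + Y + y) (U(Y, y) = (y + 2)/(Y + (3 + y)) = (2 + y)/(3 + Y + y))
-U(315, s(6 - 3, 10)) = -(2 + 10²)/(3 + 315 + 10²) = -(2 + 100)/(3 + 315 + 100) = -102/418 = -1*51/209 = -51/209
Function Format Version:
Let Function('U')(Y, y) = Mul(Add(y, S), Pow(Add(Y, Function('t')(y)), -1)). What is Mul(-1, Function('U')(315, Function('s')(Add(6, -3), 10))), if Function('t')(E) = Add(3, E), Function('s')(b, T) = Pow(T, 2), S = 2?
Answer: Rational(-51, 209) ≈ -0.24402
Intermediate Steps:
Function('U')(Y, y) = Mul(Pow(Add(3, Y, y), -1), Add(2, y)) (Function('U')(Y, y) = Mul(Add(y, 2), Pow(Add(Y, Add(3, y)), -1)) = Mul(Add(2, y), Pow(Add(3, Y, y), -1)) = Mul(Pow(Add(3, Y, y), -1), Add(2, y)))
Mul(-1, Function('U')(315, Function('s')(Add(6, -3), 10))) = Mul(-1, Mul(Pow(Add(3, 315, Pow(10, 2)), -1), Add(2, Pow(10, 2)))) = Mul(-1, Mul(Pow(Add(3, 315, 100), -1), Add(2, 100))) = Mul(-1, Mul(Pow(418, -1), 102)) = Mul(-1, Mul(Rational(1, 418), 102)) = Mul(-1, Rational(51, 209)) = Rational(-51, 209)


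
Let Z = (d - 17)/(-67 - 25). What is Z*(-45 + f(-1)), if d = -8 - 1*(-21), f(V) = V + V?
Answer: -47/23 ≈ -2.0435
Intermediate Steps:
f(V) = 2*V
d = 13 (d = -8 + 21 = 13)
Z = 1/23 (Z = (13 - 17)/(-67 - 25) = -4/(-92) = -4*(-1/92) = 1/23 ≈ 0.043478)
Z*(-45 + f(-1)) = (-45 + 2*(-1))/23 = (-45 - 2)/23 = (1/23)*(-47) = -47/23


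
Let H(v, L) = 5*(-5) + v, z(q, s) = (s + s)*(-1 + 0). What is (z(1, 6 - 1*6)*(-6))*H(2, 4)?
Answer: 0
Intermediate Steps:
z(q, s) = -2*s (z(q, s) = (2*s)*(-1) = -2*s)
H(v, L) = -25 + v
(z(1, 6 - 1*6)*(-6))*H(2, 4) = (-2*(6 - 1*6)*(-6))*(-25 + 2) = (-2*(6 - 6)*(-6))*(-23) = (-2*0*(-6))*(-23) = (0*(-6))*(-23) = 0*(-23) = 0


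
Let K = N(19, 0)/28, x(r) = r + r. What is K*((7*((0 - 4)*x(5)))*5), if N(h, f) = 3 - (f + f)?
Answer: -150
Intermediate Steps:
N(h, f) = 3 - 2*f
x(r) = 2*r
K = 3/28 (K = (3 - 2*0)/28 = (3 + 0)*(1/28) = 3*(1/28) = 3/28 ≈ 0.10714)
K*((7*((0 - 4)*x(5)))*5) = 3*((7*((0 - 4)*(2*5)))*5)/28 = 3*((7*(-4*10))*5)/28 = 3*((7*(-40))*5)/28 = 3*(-280*5)/28 = (3/28)*(-1400) = -150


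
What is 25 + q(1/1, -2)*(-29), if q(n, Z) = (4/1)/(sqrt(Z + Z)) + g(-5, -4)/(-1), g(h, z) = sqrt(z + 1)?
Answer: 25 + 58*I + 29*I*sqrt(3) ≈ 25.0 + 108.23*I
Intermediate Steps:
g(h, z) = sqrt(1 + z)
q(n, Z) = -I*sqrt(3) + 2*sqrt(2)/sqrt(Z) (q(n, Z) = (4/1)/(sqrt(Z + Z)) + sqrt(1 - 4)/(-1) = (4*1)/(sqrt(2*Z)) + sqrt(-3)*(-1) = 4/((sqrt(2)*sqrt(Z))) + (I*sqrt(3))*(-1) = 4*(sqrt(2)/(2*sqrt(Z))) - I*sqrt(3) = 2*sqrt(2)/sqrt(Z) - I*sqrt(3) = -I*sqrt(3) + 2*sqrt(2)/sqrt(Z))
25 + q(1/1, -2)*(-29) = 25 + (-I*sqrt(3) + 2*sqrt(2)/sqrt(-2))*(-29) = 25 + (-I*sqrt(3) + 2*sqrt(2)*(-I*sqrt(2)/2))*(-29) = 25 + (-I*sqrt(3) - 2*I)*(-29) = 25 + (-2*I - I*sqrt(3))*(-29) = 25 + (58*I + 29*I*sqrt(3)) = 25 + 58*I + 29*I*sqrt(3)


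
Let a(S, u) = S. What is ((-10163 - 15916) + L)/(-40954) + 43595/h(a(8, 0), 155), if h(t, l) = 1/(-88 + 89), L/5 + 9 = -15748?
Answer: 892747247/20477 ≈ 43598.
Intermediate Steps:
L = -78785 (L = -45 + 5*(-15748) = -45 - 78740 = -78785)
h(t, l) = 1 (h(t, l) = 1/1 = 1)
((-10163 - 15916) + L)/(-40954) + 43595/h(a(8, 0), 155) = ((-10163 - 15916) - 78785)/(-40954) + 43595/1 = (-26079 - 78785)*(-1/40954) + 43595*1 = -104864*(-1/40954) + 43595 = 52432/20477 + 43595 = 892747247/20477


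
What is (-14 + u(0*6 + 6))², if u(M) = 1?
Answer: 169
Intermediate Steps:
(-14 + u(0*6 + 6))² = (-14 + 1)² = (-13)² = 169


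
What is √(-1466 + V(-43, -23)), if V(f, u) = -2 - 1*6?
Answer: I*√1474 ≈ 38.393*I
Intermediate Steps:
V(f, u) = -8 (V(f, u) = -2 - 6 = -8)
√(-1466 + V(-43, -23)) = √(-1466 - 8) = √(-1474) = I*√1474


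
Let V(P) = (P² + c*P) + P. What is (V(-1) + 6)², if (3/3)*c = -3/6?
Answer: 169/4 ≈ 42.250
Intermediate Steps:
c = -½ (c = -3/6 = -3*⅙ = -½ ≈ -0.50000)
V(P) = P² + P/2 (V(P) = (P² - P/2) + P = P² + P/2)
(V(-1) + 6)² = (-(½ - 1) + 6)² = (-1*(-½) + 6)² = (½ + 6)² = (13/2)² = 169/4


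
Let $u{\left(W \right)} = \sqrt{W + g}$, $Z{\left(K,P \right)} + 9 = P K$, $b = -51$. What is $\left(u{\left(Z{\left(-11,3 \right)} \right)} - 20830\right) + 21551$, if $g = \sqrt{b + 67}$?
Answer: $721 + i \sqrt{38} \approx 721.0 + 6.1644 i$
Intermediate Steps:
$Z{\left(K,P \right)} = -9 + K P$ ($Z{\left(K,P \right)} = -9 + P K = -9 + K P$)
$g = 4$ ($g = \sqrt{-51 + 67} = \sqrt{16} = 4$)
$u{\left(W \right)} = \sqrt{4 + W}$ ($u{\left(W \right)} = \sqrt{W + 4} = \sqrt{4 + W}$)
$\left(u{\left(Z{\left(-11,3 \right)} \right)} - 20830\right) + 21551 = \left(\sqrt{4 - 42} - 20830\right) + 21551 = \left(\sqrt{-38} - 20830\right) + 21551 = \left(i \sqrt{38} - 20830\right) + 21551 = \left(-20830 + i \sqrt{38}\right) + 21551 = 721 + i \sqrt{38}$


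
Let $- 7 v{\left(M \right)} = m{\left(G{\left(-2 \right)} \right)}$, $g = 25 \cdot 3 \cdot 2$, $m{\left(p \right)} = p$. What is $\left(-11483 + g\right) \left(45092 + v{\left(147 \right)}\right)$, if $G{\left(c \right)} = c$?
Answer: $-511030874$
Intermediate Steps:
$g = 150$ ($g = 75 \cdot 2 = 150$)
$v{\left(M \right)} = \frac{2}{7}$ ($v{\left(M \right)} = \left(- \frac{1}{7}\right) \left(-2\right) = \frac{2}{7}$)
$\left(-11483 + g\right) \left(45092 + v{\left(147 \right)}\right) = \left(-11483 + 150\right) \left(45092 + \frac{2}{7}\right) = \left(-11333\right) \frac{315646}{7} = -511030874$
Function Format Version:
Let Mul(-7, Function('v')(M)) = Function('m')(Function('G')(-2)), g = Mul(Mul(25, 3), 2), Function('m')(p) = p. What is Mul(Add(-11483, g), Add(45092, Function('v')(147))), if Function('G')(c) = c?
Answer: -511030874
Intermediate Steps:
g = 150 (g = Mul(75, 2) = 150)
Function('v')(M) = Rational(2, 7) (Function('v')(M) = Mul(Rational(-1, 7), -2) = Rational(2, 7))
Mul(Add(-11483, g), Add(45092, Function('v')(147))) = Mul(Add(-11483, 150), Add(45092, Rational(2, 7))) = Mul(-11333, Rational(315646, 7)) = -511030874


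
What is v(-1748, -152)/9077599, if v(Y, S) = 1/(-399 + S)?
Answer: -1/5001757049 ≈ -1.9993e-10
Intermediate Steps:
v(-1748, -152)/9077599 = 1/(-399 - 152*9077599) = (1/9077599)/(-551) = -1/551*1/9077599 = -1/5001757049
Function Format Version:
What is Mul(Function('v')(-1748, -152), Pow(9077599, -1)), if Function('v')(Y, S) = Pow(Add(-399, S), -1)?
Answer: Rational(-1, 5001757049) ≈ -1.9993e-10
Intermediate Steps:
Mul(Function('v')(-1748, -152), Pow(9077599, -1)) = Mul(Pow(Add(-399, -152), -1), Pow(9077599, -1)) = Mul(Pow(-551, -1), Rational(1, 9077599)) = Mul(Rational(-1, 551), Rational(1, 9077599)) = Rational(-1, 5001757049)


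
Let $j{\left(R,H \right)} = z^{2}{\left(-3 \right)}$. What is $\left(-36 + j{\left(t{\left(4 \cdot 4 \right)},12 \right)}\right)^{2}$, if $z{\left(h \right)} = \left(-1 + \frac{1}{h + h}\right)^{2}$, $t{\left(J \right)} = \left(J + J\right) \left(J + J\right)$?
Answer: $\frac{1958505025}{1679616} \approx 1166.0$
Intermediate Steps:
$t{\left(J \right)} = 4 J^{2}$ ($t{\left(J \right)} = 2 J 2 J = 4 J^{2}$)
$z{\left(h \right)} = \left(-1 + \frac{1}{2 h}\right)^{2}$
$j{\left(R,H \right)} = \frac{2401}{1296}$ ($j{\left(R,H \right)} = \left(\frac{\left(-1 + 2 \left(-3\right)\right)^{2}}{4 \cdot 9}\right)^{2} = \left(\frac{1}{4} \cdot \frac{1}{9} \left(-1 - 6\right)^{2}\right)^{2} = \left(\frac{1}{4} \cdot \frac{1}{9} \left(-7\right)^{2}\right)^{2} = \left(\frac{1}{4} \cdot \frac{1}{9} \cdot 49\right)^{2} = \left(\frac{49}{36}\right)^{2} = \frac{2401}{1296}$)
$\left(-36 + j{\left(t{\left(4 \cdot 4 \right)},12 \right)}\right)^{2} = \left(-36 + \frac{2401}{1296}\right)^{2} = \left(- \frac{44255}{1296}\right)^{2} = \frac{1958505025}{1679616}$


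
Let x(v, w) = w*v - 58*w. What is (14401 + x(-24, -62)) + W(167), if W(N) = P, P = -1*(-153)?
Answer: 19638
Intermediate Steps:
P = 153
W(N) = 153
x(v, w) = -58*w + v*w (x(v, w) = v*w - 58*w = -58*w + v*w)
(14401 + x(-24, -62)) + W(167) = (14401 - 62*(-58 - 24)) + 153 = (14401 - 62*(-82)) + 153 = (14401 + 5084) + 153 = 19485 + 153 = 19638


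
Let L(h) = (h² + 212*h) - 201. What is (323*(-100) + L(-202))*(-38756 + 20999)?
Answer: 612989397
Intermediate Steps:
L(h) = -201 + h² + 212*h
(323*(-100) + L(-202))*(-38756 + 20999) = (323*(-100) + (-201 + (-202)² + 212*(-202)))*(-38756 + 20999) = (-32300 + (-201 + 40804 - 42824))*(-17757) = (-32300 - 2221)*(-17757) = -34521*(-17757) = 612989397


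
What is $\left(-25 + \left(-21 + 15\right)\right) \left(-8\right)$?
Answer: $248$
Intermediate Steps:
$\left(-25 + \left(-21 + 15\right)\right) \left(-8\right) = \left(-25 - 6\right) \left(-8\right) = \left(-31\right) \left(-8\right) = 248$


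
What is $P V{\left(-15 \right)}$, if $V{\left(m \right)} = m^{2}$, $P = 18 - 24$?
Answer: $-1350$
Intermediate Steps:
$P = -6$
$P V{\left(-15 \right)} = - 6 \left(-15\right)^{2} = \left(-6\right) 225 = -1350$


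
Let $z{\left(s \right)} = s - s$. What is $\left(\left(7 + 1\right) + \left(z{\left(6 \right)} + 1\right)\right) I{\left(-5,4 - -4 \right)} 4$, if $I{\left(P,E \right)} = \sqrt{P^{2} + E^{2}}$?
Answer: $36 \sqrt{89} \approx 339.62$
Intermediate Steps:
$z{\left(s \right)} = 0$
$I{\left(P,E \right)} = \sqrt{E^{2} + P^{2}}$
$\left(\left(7 + 1\right) + \left(z{\left(6 \right)} + 1\right)\right) I{\left(-5,4 - -4 \right)} 4 = \left(\left(7 + 1\right) + \left(0 + 1\right)\right) \sqrt{\left(4 - -4\right)^{2} + \left(-5\right)^{2}} \cdot 4 = \left(8 + 1\right) \sqrt{\left(4 + 4\right)^{2} + 25} \cdot 4 = 9 \sqrt{8^{2} + 25} \cdot 4 = 9 \sqrt{64 + 25} \cdot 4 = 9 \sqrt{89} \cdot 4 = 36 \sqrt{89}$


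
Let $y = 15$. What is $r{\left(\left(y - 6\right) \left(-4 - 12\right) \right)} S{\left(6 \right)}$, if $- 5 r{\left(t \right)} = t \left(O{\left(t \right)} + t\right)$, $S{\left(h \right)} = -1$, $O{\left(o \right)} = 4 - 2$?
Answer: $\frac{20448}{5} \approx 4089.6$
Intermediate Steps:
$O{\left(o \right)} = 2$
$r{\left(t \right)} = - \frac{t \left(2 + t\right)}{5}$
$r{\left(\left(y - 6\right) \left(-4 - 12\right) \right)} S{\left(6 \right)} = - \frac{\left(15 - 6\right) \left(-4 - 12\right) \left(2 + \left(15 - 6\right) \left(-4 - 12\right)\right)}{5} \left(-1\right) = - \frac{9 \left(-16\right) \left(2 + 9 \left(-16\right)\right)}{5} \left(-1\right) = \left(- \frac{1}{5}\right) \left(-144\right) \left(2 - 144\right) \left(-1\right) = \left(- \frac{1}{5}\right) \left(-144\right) \left(-142\right) \left(-1\right) = \left(- \frac{20448}{5}\right) \left(-1\right) = \frac{20448}{5}$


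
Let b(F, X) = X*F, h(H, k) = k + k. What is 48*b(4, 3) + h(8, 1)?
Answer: 578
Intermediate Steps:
h(H, k) = 2*k
b(F, X) = F*X
48*b(4, 3) + h(8, 1) = 48*(4*3) + 2*1 = 48*12 + 2 = 576 + 2 = 578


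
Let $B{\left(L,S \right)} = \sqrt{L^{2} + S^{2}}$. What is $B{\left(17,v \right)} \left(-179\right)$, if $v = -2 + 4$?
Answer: $- 179 \sqrt{293} \approx -3064.0$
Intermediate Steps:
$v = 2$
$B{\left(17,v \right)} \left(-179\right) = \sqrt{17^{2} + 2^{2}} \left(-179\right) = \sqrt{289 + 4} \left(-179\right) = \sqrt{293} \left(-179\right) = - 179 \sqrt{293}$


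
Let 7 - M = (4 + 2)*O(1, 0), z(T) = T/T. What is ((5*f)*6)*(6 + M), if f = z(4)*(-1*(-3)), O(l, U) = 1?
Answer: 630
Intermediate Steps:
z(T) = 1
f = 3 (f = 1*(-1*(-3)) = 1*3 = 3)
M = 1 (M = 7 - (4 + 2) = 7 - 6 = 1)
((5*f)*6)*(6 + M) = ((5*3)*6)*(6 + 1) = (15*6)*7 = 90*7 = 630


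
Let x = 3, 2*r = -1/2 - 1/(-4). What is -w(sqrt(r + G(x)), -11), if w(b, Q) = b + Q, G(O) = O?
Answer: 11 - sqrt(46)/4 ≈ 9.3044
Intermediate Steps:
r = -1/8 (r = (-1/2 - 1/(-4))/2 = (-1*1/2 - 1*(-1/4))/2 = (-1/2 + 1/4)/2 = (1/2)*(-1/4) = -1/8 ≈ -0.12500)
w(b, Q) = Q + b
-w(sqrt(r + G(x)), -11) = -(-11 + sqrt(-1/8 + 3)) = -(-11 + sqrt(23/8)) = -(-11 + sqrt(46)/4) = 11 - sqrt(46)/4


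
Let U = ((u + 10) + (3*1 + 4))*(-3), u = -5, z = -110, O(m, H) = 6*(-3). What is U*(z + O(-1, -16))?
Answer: 4608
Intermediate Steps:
O(m, H) = -18
U = -36 (U = ((-5 + 10) + (3*1 + 4))*(-3) = (5 + (3 + 4))*(-3) = (5 + 7)*(-3) = 12*(-3) = -36)
U*(z + O(-1, -16)) = -36*(-110 - 18) = -36*(-128) = 4608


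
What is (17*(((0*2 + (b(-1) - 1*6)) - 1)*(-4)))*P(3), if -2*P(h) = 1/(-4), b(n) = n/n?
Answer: 51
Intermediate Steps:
b(n) = 1
P(h) = ⅛ (P(h) = -½/(-4) = -½*(-¼) = ⅛)
(17*(((0*2 + (b(-1) - 1*6)) - 1)*(-4)))*P(3) = (17*(((0*2 + (1 - 1*6)) - 1)*(-4)))*(⅛) = (17*(((0 + (1 - 6)) - 1)*(-4)))*(⅛) = (17*(((0 - 5) - 1)*(-4)))*(⅛) = (17*((-5 - 1)*(-4)))*(⅛) = (17*(-6*(-4)))*(⅛) = (17*24)*(⅛) = 408*(⅛) = 51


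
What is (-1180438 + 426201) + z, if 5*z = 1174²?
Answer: -2392909/5 ≈ -4.7858e+5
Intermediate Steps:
z = 1378276/5 (z = (⅕)*1174² = (⅕)*1378276 = 1378276/5 ≈ 2.7566e+5)
(-1180438 + 426201) + z = (-1180438 + 426201) + 1378276/5 = -754237 + 1378276/5 = -2392909/5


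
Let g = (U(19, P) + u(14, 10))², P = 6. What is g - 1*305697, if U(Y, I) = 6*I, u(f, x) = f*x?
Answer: -274721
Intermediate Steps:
g = 30976 (g = (6*6 + 14*10)² = (36 + 140)² = 176² = 30976)
g - 1*305697 = 30976 - 1*305697 = 30976 - 305697 = -274721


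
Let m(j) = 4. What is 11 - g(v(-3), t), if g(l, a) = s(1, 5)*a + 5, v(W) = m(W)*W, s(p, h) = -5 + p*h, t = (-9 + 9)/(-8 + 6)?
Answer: 6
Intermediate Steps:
t = 0 (t = 0/(-2) = 0*(-½) = 0)
s(p, h) = -5 + h*p
v(W) = 4*W
g(l, a) = 5 (g(l, a) = (-5 + 5*1)*a + 5 = (-5 + 5)*a + 5 = 0*a + 5 = 0 + 5 = 5)
11 - g(v(-3), t) = 11 - 1*5 = 11 - 5 = 6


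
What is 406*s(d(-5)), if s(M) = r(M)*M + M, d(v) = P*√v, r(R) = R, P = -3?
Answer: -18270 - 1218*I*√5 ≈ -18270.0 - 2723.5*I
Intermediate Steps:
d(v) = -3*√v
s(M) = M + M² (s(M) = M*M + M = M² + M = M + M²)
406*s(d(-5)) = 406*((-3*I*√5)*(1 - 3*I*√5)) = 406*(-3*I*√5*(1 - 3*I*√5)) = -1218*I*√5*(1 - 3*I*√5)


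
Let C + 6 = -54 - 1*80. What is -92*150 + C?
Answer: -13940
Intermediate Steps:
C = -140 (C = -6 + (-54 - 1*80) = -6 + (-54 - 80) = -6 - 134 = -140)
-92*150 + C = -92*150 - 140 = -13800 - 140 = -13940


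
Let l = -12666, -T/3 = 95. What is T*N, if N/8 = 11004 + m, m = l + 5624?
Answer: -9033360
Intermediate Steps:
T = -285 (T = -3*95 = -285)
m = -7042 (m = -12666 + 5624 = -7042)
N = 31696 (N = 8*(11004 - 7042) = 8*3962 = 31696)
T*N = -285*31696 = -9033360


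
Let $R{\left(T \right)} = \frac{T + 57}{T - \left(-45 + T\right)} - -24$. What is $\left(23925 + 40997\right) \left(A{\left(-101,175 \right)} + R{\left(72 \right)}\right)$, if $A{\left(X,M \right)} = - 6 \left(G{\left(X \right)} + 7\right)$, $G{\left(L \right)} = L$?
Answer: $\frac{575403686}{15} \approx 3.836 \cdot 10^{7}$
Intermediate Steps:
$A{\left(X,M \right)} = -42 - 6 X$ ($A{\left(X,M \right)} = - 6 \left(X + 7\right) = - 6 \left(7 + X\right) = -42 - 6 X$)
$R{\left(T \right)} = \frac{379}{15} + \frac{T}{45}$ ($R{\left(T \right)} = \frac{57 + T}{45} + 24 = \left(57 + T\right) \frac{1}{45} + 24 = \left(\frac{19}{15} + \frac{T}{45}\right) + 24 = \frac{379}{15} + \frac{T}{45}$)
$\left(23925 + 40997\right) \left(A{\left(-101,175 \right)} + R{\left(72 \right)}\right) = \left(23925 + 40997\right) \left(\left(-42 - -606\right) + \left(\frac{379}{15} + \frac{1}{45} \cdot 72\right)\right) = 64922 \left(\left(-42 + 606\right) + \left(\frac{379}{15} + \frac{8}{5}\right)\right) = 64922 \left(564 + \frac{403}{15}\right) = 64922 \cdot \frac{8863}{15} = \frac{575403686}{15}$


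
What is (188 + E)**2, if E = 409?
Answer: 356409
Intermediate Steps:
(188 + E)**2 = (188 + 409)**2 = 597**2 = 356409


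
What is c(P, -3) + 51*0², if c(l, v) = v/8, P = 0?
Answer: -3/8 ≈ -0.37500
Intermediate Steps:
c(l, v) = v/8 (c(l, v) = v*(⅛) = v/8)
c(P, -3) + 51*0² = (⅛)*(-3) + 51*0² = -3/8 + 51*0 = -3/8 + 0 = -3/8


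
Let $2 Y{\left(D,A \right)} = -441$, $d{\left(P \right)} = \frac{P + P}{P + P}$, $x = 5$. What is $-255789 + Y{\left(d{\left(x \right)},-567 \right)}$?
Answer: $- \frac{512019}{2} \approx -2.5601 \cdot 10^{5}$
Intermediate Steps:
$d{\left(P \right)} = 1$ ($d{\left(P \right)} = \frac{2 P}{2 P} = 2 P \frac{1}{2 P} = 1$)
$Y{\left(D,A \right)} = - \frac{441}{2}$ ($Y{\left(D,A \right)} = \frac{1}{2} \left(-441\right) = - \frac{441}{2}$)
$-255789 + Y{\left(d{\left(x \right)},-567 \right)} = -255789 - \frac{441}{2} = - \frac{512019}{2}$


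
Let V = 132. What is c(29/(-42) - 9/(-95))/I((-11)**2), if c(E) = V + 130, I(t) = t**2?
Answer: 262/14641 ≈ 0.017895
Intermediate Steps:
c(E) = 262 (c(E) = 132 + 130 = 262)
c(29/(-42) - 9/(-95))/I((-11)**2) = 262/(((-11)**2)**2) = 262/(121**2) = 262/14641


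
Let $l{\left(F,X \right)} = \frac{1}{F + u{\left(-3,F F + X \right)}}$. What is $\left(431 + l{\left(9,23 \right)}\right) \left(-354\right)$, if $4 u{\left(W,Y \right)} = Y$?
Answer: $- \frac{5340444}{35} \approx -1.5258 \cdot 10^{5}$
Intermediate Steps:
$u{\left(W,Y \right)} = \frac{Y}{4}$
$l{\left(F,X \right)} = \frac{1}{F + \frac{X}{4} + \frac{F^{2}}{4}}$ ($l{\left(F,X \right)} = \frac{1}{F + \frac{F F + X}{4}} = \frac{1}{F + \frac{F^{2} + X}{4}} = \frac{1}{F + \frac{X + F^{2}}{4}} = \frac{1}{F + \left(\frac{X}{4} + \frac{F^{2}}{4}\right)} = \frac{1}{F + \frac{X}{4} + \frac{F^{2}}{4}}$)
$\left(431 + l{\left(9,23 \right)}\right) \left(-354\right) = \left(431 + \frac{4}{23 + 9^{2} + 4 \cdot 9}\right) \left(-354\right) = \left(431 + \frac{4}{23 + 81 + 36}\right) \left(-354\right) = \left(431 + \frac{4}{140}\right) \left(-354\right) = \left(431 + 4 \cdot \frac{1}{140}\right) \left(-354\right) = \left(431 + \frac{1}{35}\right) \left(-354\right) = \frac{15086}{35} \left(-354\right) = - \frac{5340444}{35}$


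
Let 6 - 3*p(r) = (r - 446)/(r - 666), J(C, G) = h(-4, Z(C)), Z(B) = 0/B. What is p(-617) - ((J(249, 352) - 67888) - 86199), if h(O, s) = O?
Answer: 593102894/3849 ≈ 1.5409e+5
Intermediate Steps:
Z(B) = 0
J(C, G) = -4
p(r) = 2 - (-446 + r)/(3*(-666 + r)) (p(r) = 2 - (r - 446)/(3*(r - 666)) = 2 - (-446 + r)/(3*(-666 + r)))
p(-617) - ((J(249, 352) - 67888) - 86199) = 5*(-710 - 617)/(3*(-666 - 617)) - ((-4 - 67888) - 86199) = (5/3)*(-1327)/(-1283) - (-67892 - 86199) = (5/3)*(-1/1283)*(-1327) - 1*(-154091) = 6635/3849 + 154091 = 593102894/3849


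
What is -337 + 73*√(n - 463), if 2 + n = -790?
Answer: -337 + 73*I*√1255 ≈ -337.0 + 2586.1*I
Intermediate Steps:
n = -792 (n = -2 - 790 = -792)
-337 + 73*√(n - 463) = -337 + 73*√(-792 - 463) = -337 + 73*√(-1255) = -337 + 73*(I*√1255) = -337 + 73*I*√1255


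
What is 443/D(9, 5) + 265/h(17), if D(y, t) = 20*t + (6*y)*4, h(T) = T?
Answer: 91271/5372 ≈ 16.990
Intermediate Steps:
D(y, t) = 20*t + 24*y
443/D(9, 5) + 265/h(17) = 443/(20*5 + 24*9) + 265/17 = 443/(100 + 216) + 265*(1/17) = 443/316 + 265/17 = 91271/5372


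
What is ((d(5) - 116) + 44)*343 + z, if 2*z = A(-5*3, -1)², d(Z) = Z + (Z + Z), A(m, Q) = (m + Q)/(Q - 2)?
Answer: -175831/9 ≈ -19537.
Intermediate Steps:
A(m, Q) = (Q + m)/(-2 + Q)
d(Z) = 3*Z (d(Z) = Z + 2*Z = 3*Z)
z = 128/9 (z = ((-1 - 5*3)/(-2 - 1))²/2 = ((-1 - 15)/(-3))²/2 = (-⅓*(-16))²/2 = (16/3)²/2 = (½)*(256/9) = 128/9 ≈ 14.222)
((d(5) - 116) + 44)*343 + z = ((3*5 - 116) + 44)*343 + 128/9 = ((15 - 116) + 44)*343 + 128/9 = (-101 + 44)*343 + 128/9 = -57*343 + 128/9 = -19551 + 128/9 = -175831/9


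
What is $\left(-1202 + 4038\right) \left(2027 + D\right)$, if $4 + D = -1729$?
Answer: $833784$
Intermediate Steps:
$D = -1733$ ($D = -4 - 1729 = -1733$)
$\left(-1202 + 4038\right) \left(2027 + D\right) = \left(-1202 + 4038\right) \left(2027 - 1733\right) = 2836 \cdot 294 = 833784$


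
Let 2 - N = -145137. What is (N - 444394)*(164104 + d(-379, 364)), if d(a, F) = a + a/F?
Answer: -17834257636855/364 ≈ -4.8995e+10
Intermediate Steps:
N = 145139 (N = 2 - 1*(-145137) = 2 + 145137 = 145139)
(N - 444394)*(164104 + d(-379, 364)) = (145139 - 444394)*(164104 + (-379 - 379/364)) = -299255*(164104 + (-379 - 379*1/364)) = -299255*(164104 + (-379 - 379/364)) = -299255*(164104 - 138335/364) = -299255*59595521/364 = -17834257636855/364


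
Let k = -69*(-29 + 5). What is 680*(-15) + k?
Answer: -8544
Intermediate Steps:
k = 1656 (k = -69*(-24) = 1656)
680*(-15) + k = 680*(-15) + 1656 = -10200 + 1656 = -8544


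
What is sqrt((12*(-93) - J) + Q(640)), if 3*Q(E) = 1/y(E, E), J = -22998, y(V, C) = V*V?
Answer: sqrt(80665804803)/1920 ≈ 147.93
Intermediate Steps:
y(V, C) = V**2
Q(E) = 1/(3*E**2) (Q(E) = 1/(3*(E**2)) = 1/(3*E**2))
sqrt((12*(-93) - J) + Q(640)) = sqrt((12*(-93) - 1*(-22998)) + (1/3)/640**2) = sqrt((-1116 + 22998) + (1/3)*(1/409600)) = sqrt(21882 + 1/1228800) = sqrt(26888601601/1228800) = sqrt(80665804803)/1920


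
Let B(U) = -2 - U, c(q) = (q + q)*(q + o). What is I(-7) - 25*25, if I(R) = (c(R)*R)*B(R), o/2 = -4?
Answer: -7975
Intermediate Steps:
o = -8 (o = 2*(-4) = -8)
c(q) = 2*q*(-8 + q) (c(q) = (q + q)*(q - 8) = (2*q)*(-8 + q) = 2*q*(-8 + q))
I(R) = 2*R²*(-8 + R)*(-2 - R) (I(R) = ((2*R*(-8 + R))*R)*(-2 - R) = (2*R²*(-8 + R))*(-2 - R) = 2*R²*(-8 + R)*(-2 - R))
I(-7) - 25*25 = -2*(-7)²*(-8 - 7)*(2 - 7) - 25*25 = -2*49*(-15)*(-5) - 625 = -7350 - 625 = -7975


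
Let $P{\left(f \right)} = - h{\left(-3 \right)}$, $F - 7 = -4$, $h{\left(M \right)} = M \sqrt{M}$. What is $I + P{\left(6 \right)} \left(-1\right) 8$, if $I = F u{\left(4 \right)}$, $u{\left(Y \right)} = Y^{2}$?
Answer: $48 - 24 i \sqrt{3} \approx 48.0 - 41.569 i$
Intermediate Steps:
$h{\left(M \right)} = M^{\frac{3}{2}}$
$F = 3$ ($F = 7 - 4 = 3$)
$I = 48$ ($I = 3 \cdot 4^{2} = 3 \cdot 16 = 48$)
$P{\left(f \right)} = 3 i \sqrt{3}$ ($P{\left(f \right)} = - \left(-3\right)^{\frac{3}{2}} = - \left(-3\right) i \sqrt{3} = 3 i \sqrt{3}$)
$I + P{\left(6 \right)} \left(-1\right) 8 = 48 + 3 i \sqrt{3} \left(-1\right) 8 = 48 + - 3 i \sqrt{3} \cdot 8 = 48 - 24 i \sqrt{3}$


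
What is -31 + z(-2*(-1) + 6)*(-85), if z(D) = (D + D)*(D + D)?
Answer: -21791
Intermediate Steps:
z(D) = 4*D**2 (z(D) = (2*D)*(2*D) = 4*D**2)
-31 + z(-2*(-1) + 6)*(-85) = -31 + (4*(-2*(-1) + 6)**2)*(-85) = -31 + (4*(2 + 6)**2)*(-85) = -31 + (4*8**2)*(-85) = -31 + (4*64)*(-85) = -31 + 256*(-85) = -31 - 21760 = -21791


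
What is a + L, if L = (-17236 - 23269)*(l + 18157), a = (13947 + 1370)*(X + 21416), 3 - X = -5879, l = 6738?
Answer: -590248509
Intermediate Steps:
X = 5882 (X = 3 - 1*(-5879) = 3 + 5879 = 5882)
a = 418123466 (a = (13947 + 1370)*(5882 + 21416) = 15317*27298 = 418123466)
L = -1008371975 (L = (-17236 - 23269)*(6738 + 18157) = -40505*24895 = -1008371975)
a + L = 418123466 - 1008371975 = -590248509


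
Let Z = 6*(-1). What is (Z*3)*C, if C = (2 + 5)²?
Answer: -882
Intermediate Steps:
C = 49 (C = 7² = 49)
Z = -6
(Z*3)*C = -6*3*49 = -18*49 = -882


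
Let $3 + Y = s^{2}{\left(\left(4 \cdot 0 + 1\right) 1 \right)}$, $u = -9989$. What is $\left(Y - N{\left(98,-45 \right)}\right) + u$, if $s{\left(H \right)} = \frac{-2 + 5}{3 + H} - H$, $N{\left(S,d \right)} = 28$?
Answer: $- \frac{160319}{16} \approx -10020.0$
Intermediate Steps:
$s{\left(H \right)} = - H + \frac{3}{3 + H}$ ($s{\left(H \right)} = \frac{3}{3 + H} - H = - H + \frac{3}{3 + H}$)
$Y = - \frac{47}{16}$ ($Y = -3 + \left(\frac{3 - \left(\left(4 \cdot 0 + 1\right) 1\right)^{2} - 3 \left(4 \cdot 0 + 1\right) 1}{3 + \left(4 \cdot 0 + 1\right) 1}\right)^{2} = -3 + \left(\frac{3 - \left(\left(0 + 1\right) 1\right)^{2} - 3 \left(0 + 1\right) 1}{3 + \left(0 + 1\right) 1}\right)^{2} = -3 + \left(\frac{3 - \left(1 \cdot 1\right)^{2} - 3 \cdot 1 \cdot 1}{3 + 1 \cdot 1}\right)^{2} = -3 + \left(\frac{3 - 1^{2} - 3}{3 + 1}\right)^{2} = -3 + \left(\frac{3 - 1 - 3}{4}\right)^{2} = -3 + \left(\frac{1}{4} \left(-1\right)\right)^{2} = -3 + \left(- \frac{1}{4}\right)^{2} = -3 + \frac{1}{16} = - \frac{47}{16} \approx -2.9375$)
$\left(Y - N{\left(98,-45 \right)}\right) + u = \left(- \frac{47}{16} - 28\right) - 9989 = - \frac{495}{16} - 9989 = - \frac{160319}{16}$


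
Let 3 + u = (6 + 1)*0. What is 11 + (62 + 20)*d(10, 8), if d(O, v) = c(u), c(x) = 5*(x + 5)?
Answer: 831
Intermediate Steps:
u = -3 (u = -3 + (6 + 1)*0 = -3 + 7*0 = -3 + 0 = -3)
c(x) = 25 + 5*x (c(x) = 5*(5 + x) = 25 + 5*x)
d(O, v) = 10 (d(O, v) = 25 + 5*(-3) = 25 - 15 = 10)
11 + (62 + 20)*d(10, 8) = 11 + (62 + 20)*10 = 11 + 82*10 = 11 + 820 = 831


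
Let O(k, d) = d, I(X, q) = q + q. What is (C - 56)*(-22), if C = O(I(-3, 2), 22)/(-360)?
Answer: 111001/90 ≈ 1233.3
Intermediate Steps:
I(X, q) = 2*q
C = -11/180 (C = 22/(-360) = 22*(-1/360) = -11/180 ≈ -0.061111)
(C - 56)*(-22) = (-11/180 - 56)*(-22) = -10091/180*(-22) = 111001/90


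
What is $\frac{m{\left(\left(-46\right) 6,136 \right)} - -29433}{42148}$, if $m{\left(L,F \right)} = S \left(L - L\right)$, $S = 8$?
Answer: $\frac{29433}{42148} \approx 0.69833$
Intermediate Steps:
$m{\left(L,F \right)} = 0$ ($m{\left(L,F \right)} = 8 \left(L - L\right) = 8 \cdot 0 = 0$)
$\frac{m{\left(\left(-46\right) 6,136 \right)} - -29433}{42148} = \frac{0 - -29433}{42148} = \left(0 + 29433\right) \frac{1}{42148} = 29433 \cdot \frac{1}{42148} = \frac{29433}{42148}$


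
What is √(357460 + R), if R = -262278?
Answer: √95182 ≈ 308.52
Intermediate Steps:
√(357460 + R) = √(357460 - 262278) = √95182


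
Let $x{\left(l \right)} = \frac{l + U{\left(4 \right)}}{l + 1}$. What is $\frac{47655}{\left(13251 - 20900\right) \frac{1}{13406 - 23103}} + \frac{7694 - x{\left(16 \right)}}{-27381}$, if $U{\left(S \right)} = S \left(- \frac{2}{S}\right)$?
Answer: $\frac{215100825133379}{3560433573} \approx 60414.0$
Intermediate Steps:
$U{\left(S \right)} = -2$
$x{\left(l \right)} = \frac{-2 + l}{1 + l}$ ($x{\left(l \right)} = \frac{l - 2}{l + 1} = \frac{-2 + l}{1 + l}$)
$\frac{47655}{\left(13251 - 20900\right) \frac{1}{13406 - 23103}} + \frac{7694 - x{\left(16 \right)}}{-27381} = \frac{47655}{\left(13251 - 20900\right) \frac{1}{13406 - 23103}} + \frac{7694 - \frac{-2 + 16}{1 + 16}}{-27381} = \frac{47655}{\left(-7649\right) \frac{1}{-9697}} + \left(7694 - \frac{1}{17} \cdot 14\right) \left(- \frac{1}{27381}\right) = \frac{47655}{\left(-7649\right) \left(- \frac{1}{9697}\right)} + \left(7694 - \frac{1}{17} \cdot 14\right) \left(- \frac{1}{27381}\right) = \frac{47655}{\frac{7649}{9697}} + \left(7694 - \frac{14}{17}\right) \left(- \frac{1}{27381}\right) = 47655 \cdot \frac{9697}{7649} + \left(7694 - \frac{14}{17}\right) \left(- \frac{1}{27381}\right) = \frac{462110535}{7649} + \frac{130784}{17} \left(- \frac{1}{27381}\right) = \frac{462110535}{7649} - \frac{130784}{465477} = \frac{215100825133379}{3560433573}$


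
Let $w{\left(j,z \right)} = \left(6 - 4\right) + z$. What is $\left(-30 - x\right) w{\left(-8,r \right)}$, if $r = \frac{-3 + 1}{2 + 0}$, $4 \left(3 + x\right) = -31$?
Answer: $- \frac{77}{4} \approx -19.25$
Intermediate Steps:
$x = - \frac{43}{4}$ ($x = -3 + \frac{1}{4} \left(-31\right) = -3 - \frac{31}{4} = - \frac{43}{4} \approx -10.75$)
$r = -1$ ($r = - \frac{2}{2} = \left(-2\right) \frac{1}{2} = -1$)
$w{\left(j,z \right)} = 2 + z$
$\left(-30 - x\right) w{\left(-8,r \right)} = \left(-30 - - \frac{43}{4}\right) \left(2 - 1\right) = \left(-30 + \frac{43}{4}\right) 1 = \left(- \frac{77}{4}\right) 1 = - \frac{77}{4}$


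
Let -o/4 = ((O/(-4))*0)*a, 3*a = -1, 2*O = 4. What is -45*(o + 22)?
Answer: -990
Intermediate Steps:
O = 2 (O = (½)*4 = 2)
a = -⅓ (a = (⅓)*(-1) = -⅓ ≈ -0.33333)
o = 0 (o = -4*(2/(-4))*0*(-1)/3 = -4*(2*(-¼))*0*(-1)/3 = -4*(-½*0)*(-1)/3 = -0*(-1)/3 = -4*0 = 0)
-45*(o + 22) = -45*(0 + 22) = -45*22 = -990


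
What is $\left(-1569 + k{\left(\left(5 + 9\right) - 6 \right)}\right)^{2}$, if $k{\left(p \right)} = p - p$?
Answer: $2461761$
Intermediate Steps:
$k{\left(p \right)} = 0$
$\left(-1569 + k{\left(\left(5 + 9\right) - 6 \right)}\right)^{2} = \left(-1569 + 0\right)^{2} = \left(-1569\right)^{2} = 2461761$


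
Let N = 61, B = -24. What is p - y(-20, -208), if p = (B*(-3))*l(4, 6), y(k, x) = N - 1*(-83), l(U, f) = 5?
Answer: 216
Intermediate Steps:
y(k, x) = 144 (y(k, x) = 61 - 1*(-83) = 61 + 83 = 144)
p = 360 (p = -24*(-3)*5 = 72*5 = 360)
p - y(-20, -208) = 360 - 1*144 = 360 - 144 = 216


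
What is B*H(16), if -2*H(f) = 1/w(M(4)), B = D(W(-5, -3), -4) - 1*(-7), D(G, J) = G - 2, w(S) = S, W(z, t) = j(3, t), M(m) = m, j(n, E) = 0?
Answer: -5/8 ≈ -0.62500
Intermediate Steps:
W(z, t) = 0
D(G, J) = -2 + G
B = 5 (B = (-2 + 0) - 1*(-7) = -2 + 7 = 5)
H(f) = -⅛ (H(f) = -½/4 = -½*¼ = -⅛)
B*H(16) = 5*(-⅛) = -5/8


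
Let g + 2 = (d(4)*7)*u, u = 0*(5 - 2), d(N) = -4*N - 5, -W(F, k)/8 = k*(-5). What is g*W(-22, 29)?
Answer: -2320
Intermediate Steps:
W(F, k) = 40*k (W(F, k) = -8*k*(-5) = -(-40)*k = 40*k)
d(N) = -5 - 4*N
u = 0 (u = 0*3 = 0)
g = -2 (g = -2 + ((-5 - 4*4)*7)*0 = -2 + ((-5 - 16)*7)*0 = -2 - 21*7*0 = -2 - 147*0 = -2 + 0 = -2)
g*W(-22, 29) = -80*29 = -2*1160 = -2320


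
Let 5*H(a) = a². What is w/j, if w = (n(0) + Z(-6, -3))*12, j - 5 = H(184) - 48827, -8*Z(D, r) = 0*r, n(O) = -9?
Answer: 270/105127 ≈ 0.0025683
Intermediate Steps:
Z(D, r) = 0 (Z(D, r) = -0*r = -⅛*0 = 0)
H(a) = a²/5
j = -210254/5 (j = 5 + ((⅕)*184² - 48827) = 5 + ((⅕)*33856 - 48827) = 5 + (33856/5 - 48827) = 5 - 210279/5 = -210254/5 ≈ -42051.)
w = -108 (w = (-9 + 0)*12 = -9*12 = -108)
w/j = -108/(-210254/5) = -108*(-5/210254) = 270/105127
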